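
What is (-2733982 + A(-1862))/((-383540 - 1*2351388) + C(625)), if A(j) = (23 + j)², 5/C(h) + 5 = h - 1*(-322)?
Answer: -610358538/2576302171 ≈ -0.23691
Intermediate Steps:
C(h) = 5/(317 + h) (C(h) = 5/(-5 + (h - 1*(-322))) = 5/(-5 + (h + 322)) = 5/(-5 + (322 + h)) = 5/(317 + h))
(-2733982 + A(-1862))/((-383540 - 1*2351388) + C(625)) = (-2733982 + (23 - 1862)²)/((-383540 - 1*2351388) + 5/(317 + 625)) = (-2733982 + (-1839)²)/((-383540 - 2351388) + 5/942) = (-2733982 + 3381921)/(-2734928 + 5*(1/942)) = 647939/(-2734928 + 5/942) = 647939/(-2576302171/942) = 647939*(-942/2576302171) = -610358538/2576302171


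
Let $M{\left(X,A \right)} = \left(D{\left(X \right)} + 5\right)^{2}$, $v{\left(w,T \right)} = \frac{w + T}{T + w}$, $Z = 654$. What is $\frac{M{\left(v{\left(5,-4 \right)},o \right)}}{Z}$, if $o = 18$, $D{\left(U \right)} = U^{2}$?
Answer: $\frac{6}{109} \approx 0.055046$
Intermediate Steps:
$v{\left(w,T \right)} = 1$ ($v{\left(w,T \right)} = \frac{T + w}{T + w} = 1$)
$M{\left(X,A \right)} = \left(5 + X^{2}\right)^{2}$ ($M{\left(X,A \right)} = \left(X^{2} + 5\right)^{2} = \left(5 + X^{2}\right)^{2}$)
$\frac{M{\left(v{\left(5,-4 \right)},o \right)}}{Z} = \frac{\left(5 + 1^{2}\right)^{2}}{654} = \left(5 + 1\right)^{2} \cdot \frac{1}{654} = 6^{2} \cdot \frac{1}{654} = 36 \cdot \frac{1}{654} = \frac{6}{109}$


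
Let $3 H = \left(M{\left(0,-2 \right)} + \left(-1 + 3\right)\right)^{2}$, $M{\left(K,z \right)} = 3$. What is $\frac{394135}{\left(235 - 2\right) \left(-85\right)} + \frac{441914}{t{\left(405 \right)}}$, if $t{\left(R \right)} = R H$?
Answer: $\frac{1484380229}{13368375} \approx 111.04$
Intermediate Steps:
$H = \frac{25}{3}$ ($H = \frac{\left(3 + \left(-1 + 3\right)\right)^{2}}{3} = \frac{\left(3 + 2\right)^{2}}{3} = \frac{5^{2}}{3} = \frac{1}{3} \cdot 25 = \frac{25}{3} \approx 8.3333$)
$t{\left(R \right)} = \frac{25 R}{3}$ ($t{\left(R \right)} = R \frac{25}{3} = \frac{25 R}{3}$)
$\frac{394135}{\left(235 - 2\right) \left(-85\right)} + \frac{441914}{t{\left(405 \right)}} = \frac{394135}{\left(235 - 2\right) \left(-85\right)} + \frac{441914}{\frac{25}{3} \cdot 405} = \frac{394135}{233 \left(-85\right)} + \frac{441914}{3375} = \frac{394135}{-19805} + 441914 \cdot \frac{1}{3375} = 394135 \left(- \frac{1}{19805}\right) + \frac{441914}{3375} = - \frac{78827}{3961} + \frac{441914}{3375} = \frac{1484380229}{13368375}$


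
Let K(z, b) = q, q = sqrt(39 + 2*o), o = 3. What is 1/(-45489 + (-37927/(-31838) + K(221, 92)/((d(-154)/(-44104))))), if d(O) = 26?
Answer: -1558487321142362/66455779974468754661 + 871774472270832*sqrt(5)/332278899872343773305 ≈ -1.7585e-5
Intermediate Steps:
q = 3*sqrt(5) (q = sqrt(39 + 2*3) = sqrt(39 + 6) = sqrt(45) = 3*sqrt(5) ≈ 6.7082)
K(z, b) = 3*sqrt(5)
1/(-45489 + (-37927/(-31838) + K(221, 92)/((d(-154)/(-44104))))) = 1/(-45489 + (-37927/(-31838) + (3*sqrt(5))/((26/(-44104))))) = 1/(-45489 + (-37927*(-1/31838) + (3*sqrt(5))/((26*(-1/44104))))) = 1/(-45489 + (37927/31838 + (3*sqrt(5))/(-13/22052))) = 1/(-45489 + (37927/31838 + (3*sqrt(5))*(-22052/13))) = 1/(-45489 + (37927/31838 - 66156*sqrt(5)/13)) = 1/(-1448240855/31838 - 66156*sqrt(5)/13)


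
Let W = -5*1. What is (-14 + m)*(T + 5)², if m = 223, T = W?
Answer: 0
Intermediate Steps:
W = -5
T = -5
(-14 + m)*(T + 5)² = (-14 + 223)*(-5 + 5)² = 209*0² = 209*0 = 0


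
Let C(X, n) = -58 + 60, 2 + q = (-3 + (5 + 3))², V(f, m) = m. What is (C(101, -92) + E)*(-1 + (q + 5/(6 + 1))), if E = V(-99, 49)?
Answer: 8109/7 ≈ 1158.4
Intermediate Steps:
E = 49
q = 23 (q = -2 + (-3 + (5 + 3))² = -2 + (-3 + 8)² = -2 + 5² = -2 + 25 = 23)
C(X, n) = 2
(C(101, -92) + E)*(-1 + (q + 5/(6 + 1))) = (2 + 49)*(-1 + (23 + 5/(6 + 1))) = 51*(-1 + (23 + 5/7)) = 51*(-1 + 166/7) = 51*(159/7) = 8109/7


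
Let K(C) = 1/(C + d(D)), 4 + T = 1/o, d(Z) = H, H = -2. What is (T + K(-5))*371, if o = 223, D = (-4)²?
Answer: -342380/223 ≈ -1535.3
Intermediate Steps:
D = 16
d(Z) = -2
T = -891/223 (T = -4 + 1/223 = -891/223 ≈ -3.9955)
K(C) = 1/(-2 + C) (K(C) = 1/(C - 2) = 1/(-2 + C))
(T + K(-5))*371 = (-891/223 + 1/(-2 - 5))*371 = (-891/223 + 1/(-7))*371 = (-891/223 - ⅐)*371 = -6460/1561*371 = -342380/223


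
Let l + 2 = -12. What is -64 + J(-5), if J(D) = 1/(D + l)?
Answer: -1217/19 ≈ -64.053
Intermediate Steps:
l = -14 (l = -2 - 12 = -14)
J(D) = 1/(-14 + D) (J(D) = 1/(D - 14) = 1/(-14 + D))
-64 + J(-5) = -64 + 1/(-14 - 5) = -64 + 1/(-19) = -64 - 1/19 = -1217/19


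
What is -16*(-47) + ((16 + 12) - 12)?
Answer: 768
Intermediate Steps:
-16*(-47) + ((16 + 12) - 12) = 752 + (28 - 12) = 752 + 16 = 768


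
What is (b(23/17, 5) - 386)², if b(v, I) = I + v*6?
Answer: 40182921/289 ≈ 1.3904e+5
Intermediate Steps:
b(v, I) = I + 6*v
(b(23/17, 5) - 386)² = ((5 + 6*(23/17)) - 386)² = ((5 + 138/17) - 386)² = (223/17 - 386)² = (-6339/17)² = 40182921/289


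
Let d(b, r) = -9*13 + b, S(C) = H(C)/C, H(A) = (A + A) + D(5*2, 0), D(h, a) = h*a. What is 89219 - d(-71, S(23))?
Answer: 89407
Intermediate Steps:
D(h, a) = a*h
H(A) = 2*A (H(A) = (A + A) + 0*(5*2) = 2*A + 0*10 = 2*A + 0 = 2*A)
S(C) = 2 (S(C) = (2*C)/C = 2)
d(b, r) = -117 + b
89219 - d(-71, S(23)) = 89219 - (-117 - 71) = 89219 - 1*(-188) = 89219 + 188 = 89407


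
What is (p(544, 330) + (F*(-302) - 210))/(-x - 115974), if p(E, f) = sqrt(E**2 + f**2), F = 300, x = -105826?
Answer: 45405/5074 - sqrt(101209)/5074 ≈ 8.8859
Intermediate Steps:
(p(544, 330) + (F*(-302) - 210))/(-x - 115974) = (sqrt(544**2 + 330**2) + (300*(-302) - 210))/(-1*(-105826) - 115974) = (sqrt(295936 + 108900) + (-90600 - 210))/(105826 - 115974) = (sqrt(404836) - 90810)/(-10148) = (2*sqrt(101209) - 90810)*(-1/10148) = (-90810 + 2*sqrt(101209))*(-1/10148) = 45405/5074 - sqrt(101209)/5074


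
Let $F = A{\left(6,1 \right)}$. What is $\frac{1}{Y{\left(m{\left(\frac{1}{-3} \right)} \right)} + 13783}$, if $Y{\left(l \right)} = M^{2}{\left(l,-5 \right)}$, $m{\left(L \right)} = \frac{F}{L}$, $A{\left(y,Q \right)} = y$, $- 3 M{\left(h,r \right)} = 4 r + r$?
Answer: $\frac{9}{124672} \approx 7.2189 \cdot 10^{-5}$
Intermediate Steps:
$M{\left(h,r \right)} = - \frac{5 r}{3}$ ($M{\left(h,r \right)} = - \frac{4 r + r}{3} = - \frac{5 r}{3}$)
$F = 6$
$m{\left(L \right)} = \frac{6}{L}$
$Y{\left(l \right)} = \frac{625}{9}$ ($Y{\left(l \right)} = \left(\left(- \frac{5}{3}\right) \left(-5\right)\right)^{2} = \left(\frac{25}{3}\right)^{2} = \frac{625}{9}$)
$\frac{1}{Y{\left(m{\left(\frac{1}{-3} \right)} \right)} + 13783} = \frac{1}{\frac{625}{9} + 13783} = \frac{1}{\frac{124672}{9}} = \frac{9}{124672}$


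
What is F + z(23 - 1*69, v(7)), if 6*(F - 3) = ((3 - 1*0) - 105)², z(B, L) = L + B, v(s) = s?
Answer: 1698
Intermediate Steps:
z(B, L) = B + L
F = 1737 (F = 3 + ((3 - 1*0) - 105)²/6 = 3 + ((3 + 0) - 105)²/6 = 3 + (3 - 105)²/6 = 3 + (⅙)*(-102)² = 3 + (⅙)*10404 = 3 + 1734 = 1737)
F + z(23 - 1*69, v(7)) = 1737 + ((23 - 1*69) + 7) = 1737 + ((23 - 69) + 7) = 1737 + (-46 + 7) = 1737 - 39 = 1698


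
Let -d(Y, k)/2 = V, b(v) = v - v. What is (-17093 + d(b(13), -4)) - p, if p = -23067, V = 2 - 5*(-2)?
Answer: 5950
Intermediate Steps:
b(v) = 0
V = 12 (V = 2 + 10 = 12)
d(Y, k) = -24 (d(Y, k) = -2*12 = -24)
(-17093 + d(b(13), -4)) - p = (-17093 - 24) - 1*(-23067) = -17117 + 23067 = 5950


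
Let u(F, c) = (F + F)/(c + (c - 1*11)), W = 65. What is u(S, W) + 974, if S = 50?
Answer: 116006/119 ≈ 974.84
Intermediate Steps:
u(F, c) = 2*F/(-11 + 2*c) (u(F, c) = (2*F)/(c + (c - 11)) = (2*F)/(c + (-11 + c)) = (2*F)/(-11 + 2*c) = 2*F/(-11 + 2*c))
u(S, W) + 974 = 2*50/(-11 + 2*65) + 974 = 2*50/(-11 + 130) + 974 = 2*50/119 + 974 = 2*50*(1/119) + 974 = 100/119 + 974 = 116006/119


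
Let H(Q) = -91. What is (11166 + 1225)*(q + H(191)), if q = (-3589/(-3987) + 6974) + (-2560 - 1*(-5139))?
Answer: 467494871953/3987 ≈ 1.1725e+8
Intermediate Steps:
q = 38091400/3987 (q = (-3589*(-1/3987) + 6974) + (-2560 + 5139) = (3589/3987 + 6974) + 2579 = 27808927/3987 + 2579 = 38091400/3987 ≈ 9553.9)
(11166 + 1225)*(q + H(191)) = (11166 + 1225)*(38091400/3987 - 91) = 12391*(37728583/3987) = 467494871953/3987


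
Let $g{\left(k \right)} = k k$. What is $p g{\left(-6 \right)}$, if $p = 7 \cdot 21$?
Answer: $5292$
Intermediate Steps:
$g{\left(k \right)} = k^{2}$
$p = 147$
$p g{\left(-6 \right)} = 147 \left(-6\right)^{2} = 147 \cdot 36 = 5292$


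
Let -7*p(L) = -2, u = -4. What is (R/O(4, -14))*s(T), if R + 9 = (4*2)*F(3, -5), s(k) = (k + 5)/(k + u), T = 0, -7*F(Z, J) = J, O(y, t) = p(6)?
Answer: 115/8 ≈ 14.375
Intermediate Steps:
p(L) = 2/7 (p(L) = -⅐*(-2) = 2/7)
O(y, t) = 2/7
F(Z, J) = -J/7
s(k) = (5 + k)/(-4 + k) (s(k) = (k + 5)/(k - 4) = (5 + k)/(-4 + k))
R = -23/7 (R = -9 + (4*2)*(-⅐*(-5)) = -9 + 8*(5/7) = -9 + 40/7 = -23/7 ≈ -3.2857)
(R/O(4, -14))*s(T) = (-23/(7*2/7))*((5 + 0)/(-4 + 0)) = (-23/7*7/2)*(5/(-4)) = -(-23)*5/8 = -23/2*(-5/4) = 115/8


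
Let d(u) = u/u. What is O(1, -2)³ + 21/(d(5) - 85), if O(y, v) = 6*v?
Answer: -6913/4 ≈ -1728.3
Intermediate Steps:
d(u) = 1
O(1, -2)³ + 21/(d(5) - 85) = (6*(-2))³ + 21/(1 - 85) = (-12)³ + 21/(-84) = -1728 - 1/84*21 = -1728 - ¼ = -6913/4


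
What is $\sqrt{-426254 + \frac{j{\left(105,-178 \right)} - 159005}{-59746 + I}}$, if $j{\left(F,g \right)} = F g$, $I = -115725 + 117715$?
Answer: $\frac{i \sqrt{355467219322431}}{28878} \approx 652.88 i$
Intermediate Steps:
$I = 1990$
$\sqrt{-426254 + \frac{j{\left(105,-178 \right)} - 159005}{-59746 + I}} = \sqrt{-426254 + \frac{105 \left(-178\right) - 159005}{-59746 + 1990}} = \sqrt{-426254 + \frac{-18690 - 159005}{-57756}} = \sqrt{-426254 - - \frac{177695}{57756}} = \sqrt{-426254 + \frac{177695}{57756}} = \sqrt{- \frac{24618548329}{57756}} = \frac{i \sqrt{355467219322431}}{28878}$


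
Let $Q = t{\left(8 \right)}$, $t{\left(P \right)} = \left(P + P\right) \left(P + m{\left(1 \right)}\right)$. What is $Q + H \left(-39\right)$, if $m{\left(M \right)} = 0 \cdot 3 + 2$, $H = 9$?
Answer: $-191$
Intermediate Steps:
$m{\left(M \right)} = 2$ ($m{\left(M \right)} = 0 + 2 = 2$)
$t{\left(P \right)} = 2 P \left(2 + P\right)$ ($t{\left(P \right)} = \left(P + P\right) \left(P + 2\right) = 2 P \left(2 + P\right)$)
$Q = 160$ ($Q = 2 \cdot 8 \left(2 + 8\right) = 2 \cdot 8 \cdot 10 = 160$)
$Q + H \left(-39\right) = 160 + 9 \left(-39\right) = 160 - 351 = -191$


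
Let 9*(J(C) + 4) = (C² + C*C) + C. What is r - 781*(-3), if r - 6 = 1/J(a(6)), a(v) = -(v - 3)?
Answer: 16440/7 ≈ 2348.6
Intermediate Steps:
a(v) = 3 - v (a(v) = -(-3 + v) = 3 - v)
J(C) = -4 + C/9 + 2*C²/9 (J(C) = -4 + ((C² + C*C) + C)/9 = -4 + ((C² + C²) + C)/9 = -4 + (2*C² + C)/9 = -4 + (C + 2*C²)/9 = -4 + (C/9 + 2*C²/9) = -4 + C/9 + 2*C²/9)
r = 39/7 (r = 6 + 1/(-4 + (3 - 1*6)/9 + 2*(3 - 1*6)²/9) = 6 + 1/(-4 + (3 - 6)/9 + 2*(3 - 6)²/9) = 6 + 1/(-4 + (⅑)*(-3) + (2/9)*(-3)²) = 6 + 1/(-4 - ⅓ + (2/9)*9) = 6 + 1/(-4 - ⅓ + 2) = 6 + 1/(-7/3) = 6 - 3/7 = 39/7 ≈ 5.5714)
r - 781*(-3) = 39/7 - 781*(-3) = 39/7 - 71*(-33) = 39/7 + 2343 = 16440/7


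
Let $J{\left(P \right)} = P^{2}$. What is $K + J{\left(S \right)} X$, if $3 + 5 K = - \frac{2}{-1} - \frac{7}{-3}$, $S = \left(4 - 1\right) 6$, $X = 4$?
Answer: $\frac{19444}{15} \approx 1296.3$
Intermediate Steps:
$S = 18$ ($S = 3 \cdot 6 = 18$)
$K = \frac{4}{15}$ ($K = - \frac{3}{5} + \frac{- \frac{2}{-1} - \frac{7}{-3}}{5} = - \frac{3}{5} + \frac{\left(-2\right) \left(-1\right) - - \frac{7}{3}}{5} = - \frac{3}{5} + \frac{2 + \frac{7}{3}}{5} = - \frac{3}{5} + \frac{1}{5} \cdot \frac{13}{3} = - \frac{3}{5} + \frac{13}{15} = \frac{4}{15} \approx 0.26667$)
$K + J{\left(S \right)} X = \frac{4}{15} + 18^{2} \cdot 4 = \frac{4}{15} + 324 \cdot 4 = \frac{4}{15} + 1296 = \frac{19444}{15}$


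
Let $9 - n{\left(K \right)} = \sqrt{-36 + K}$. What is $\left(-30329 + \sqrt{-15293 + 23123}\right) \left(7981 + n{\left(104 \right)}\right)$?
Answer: $- 2 \left(3995 - \sqrt{17}\right) \left(30329 - 3 \sqrt{870}\right) \approx -2.4137 \cdot 10^{8}$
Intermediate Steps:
$n{\left(K \right)} = 9 - \sqrt{-36 + K}$
$\left(-30329 + \sqrt{-15293 + 23123}\right) \left(7981 + n{\left(104 \right)}\right) = \left(-30329 + \sqrt{-15293 + 23123}\right) \left(7981 + \left(9 - \sqrt{-36 + 104}\right)\right) = \left(-30329 + \sqrt{7830}\right) \left(7981 + \left(9 - \sqrt{68}\right)\right) = \left(-30329 + 3 \sqrt{870}\right) \left(7981 + \left(9 - 2 \sqrt{17}\right)\right) = \left(-30329 + 3 \sqrt{870}\right) \left(7990 - 2 \sqrt{17}\right)$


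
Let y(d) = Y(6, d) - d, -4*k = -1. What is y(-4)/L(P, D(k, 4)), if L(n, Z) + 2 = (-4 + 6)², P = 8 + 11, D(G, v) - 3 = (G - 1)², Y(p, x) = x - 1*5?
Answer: -5/2 ≈ -2.5000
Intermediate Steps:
k = ¼ (k = -¼*(-1) = ¼ ≈ 0.25000)
Y(p, x) = -5 + x (Y(p, x) = x - 5 = -5 + x)
D(G, v) = 3 + (-1 + G)² (D(G, v) = 3 + (G - 1)² = 3 + (-1 + G)²)
P = 19
L(n, Z) = 2 (L(n, Z) = -2 + (-4 + 6)² = -2 + 2² = -2 + 4 = 2)
y(d) = -5 (y(d) = (-5 + d) - d = -5)
y(-4)/L(P, D(k, 4)) = -5/2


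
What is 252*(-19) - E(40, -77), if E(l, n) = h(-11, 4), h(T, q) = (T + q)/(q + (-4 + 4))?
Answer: -19145/4 ≈ -4786.3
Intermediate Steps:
h(T, q) = (T + q)/q (h(T, q) = (T + q)/(q + 0) = (T + q)/q)
E(l, n) = -7/4 (E(l, n) = (-11 + 4)/4 = (¼)*(-7) = -7/4)
252*(-19) - E(40, -77) = 252*(-19) - 1*(-7/4) = -4788 + 7/4 = -19145/4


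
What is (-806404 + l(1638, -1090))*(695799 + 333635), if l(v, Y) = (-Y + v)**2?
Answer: 6830891661720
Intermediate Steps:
l(v, Y) = (v - Y)**2
(-806404 + l(1638, -1090))*(695799 + 333635) = (-806404 + (-1090 - 1*1638)**2)*(695799 + 333635) = (-806404 + (-1090 - 1638)**2)*1029434 = (-806404 + (-2728)**2)*1029434 = (-806404 + 7441984)*1029434 = 6635580*1029434 = 6830891661720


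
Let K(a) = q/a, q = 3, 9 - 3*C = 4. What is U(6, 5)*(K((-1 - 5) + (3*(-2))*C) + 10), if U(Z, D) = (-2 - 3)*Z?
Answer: -2355/8 ≈ -294.38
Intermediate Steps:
C = 5/3 (C = 3 - 1/3*4 = 3 - 4/3 = 5/3 ≈ 1.6667)
U(Z, D) = -5*Z
K(a) = 3/a
U(6, 5)*(K((-1 - 5) + (3*(-2))*C) + 10) = (-5*6)*(3/((-1 - 5) + (3*(-2))*(5/3)) + 10) = -30*(3/(-6 - 6*5/3) + 10) = -30*(3/(-6 - 10) + 10) = -30*(3/(-16) + 10) = -30*(3*(-1/16) + 10) = -30*(-3/16 + 10) = -30*157/16 = -2355/8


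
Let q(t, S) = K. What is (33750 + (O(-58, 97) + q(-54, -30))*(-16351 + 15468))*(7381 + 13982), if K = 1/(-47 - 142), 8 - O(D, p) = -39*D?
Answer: 2724088211651/63 ≈ 4.3239e+10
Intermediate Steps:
O(D, p) = 8 + 39*D (O(D, p) = 8 - (-39)*D = 8 + 39*D)
K = -1/189 (K = 1/(-189) = -1/189 ≈ -0.0052910)
q(t, S) = -1/189
(33750 + (O(-58, 97) + q(-54, -30))*(-16351 + 15468))*(7381 + 13982) = (33750 + ((8 + 39*(-58)) - 1/189)*(-16351 + 15468))*(7381 + 13982) = (33750 + ((8 - 2262) - 1/189)*(-883))*21363 = (33750 + (-2254 - 1/189)*(-883))*21363 = (33750 - 426007/189*(-883))*21363 = (33750 + 376164181/189)*21363 = (382542931/189)*21363 = 2724088211651/63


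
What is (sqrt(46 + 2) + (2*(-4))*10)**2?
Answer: 6448 - 640*sqrt(3) ≈ 5339.5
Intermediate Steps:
(sqrt(46 + 2) + (2*(-4))*10)**2 = (sqrt(48) - 8*10)**2 = (4*sqrt(3) - 80)**2 = (-80 + 4*sqrt(3))**2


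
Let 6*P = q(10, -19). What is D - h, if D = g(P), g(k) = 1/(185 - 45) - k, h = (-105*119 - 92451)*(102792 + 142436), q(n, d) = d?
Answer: 10808993030293/420 ≈ 2.5736e+10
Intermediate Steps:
P = -19/6 (P = (1/6)*(-19) = -19/6 ≈ -3.1667)
h = -25735697688 (h = (-12495 - 92451)*245228 = -104946*245228 = -25735697688)
g(k) = 1/140 - k
D = 1333/420 (D = 1/140 - 1*(-19/6) = 1/140 + 19/6 = 1333/420 ≈ 3.1738)
D - h = 1333/420 - 1*(-25735697688) = 1333/420 + 25735697688 = 10808993030293/420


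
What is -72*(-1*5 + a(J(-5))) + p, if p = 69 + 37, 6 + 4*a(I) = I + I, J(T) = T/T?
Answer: 538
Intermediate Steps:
J(T) = 1
a(I) = -3/2 + I/2 (a(I) = -3/2 + (I + I)/4 = -3/2 + (2*I)/4 = -3/2 + I/2)
p = 106
-72*(-1*5 + a(J(-5))) + p = -72*(-1*5 + (-3/2 + (½)*1)) + 106 = -72*(-5 + (-3/2 + ½)) + 106 = -72*(-5 - 1) + 106 = -72*(-6) + 106 = 432 + 106 = 538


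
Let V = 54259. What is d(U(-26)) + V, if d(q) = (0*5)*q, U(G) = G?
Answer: 54259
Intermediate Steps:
d(q) = 0 (d(q) = 0*q = 0)
d(U(-26)) + V = 0 + 54259 = 54259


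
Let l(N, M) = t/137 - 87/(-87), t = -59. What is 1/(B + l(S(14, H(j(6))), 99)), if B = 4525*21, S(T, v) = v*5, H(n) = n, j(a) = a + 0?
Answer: 137/13018503 ≈ 1.0523e-5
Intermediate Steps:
j(a) = a
S(T, v) = 5*v
l(N, M) = 78/137 (l(N, M) = -59/137 - 87/(-87) = -59*1/137 - 87*(-1/87) = -59/137 + 1 = 78/137)
B = 95025
1/(B + l(S(14, H(j(6))), 99)) = 1/(95025 + 78/137) = 1/(13018503/137) = 137/13018503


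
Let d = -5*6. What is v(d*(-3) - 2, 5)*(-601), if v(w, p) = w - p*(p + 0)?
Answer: -37863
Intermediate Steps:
d = -30
v(w, p) = w - p**2 (v(w, p) = w - p*p = w - p**2)
v(d*(-3) - 2, 5)*(-601) = ((-30*(-3) - 2) - 1*5**2)*(-601) = ((90 - 2) - 1*25)*(-601) = (88 - 25)*(-601) = 63*(-601) = -37863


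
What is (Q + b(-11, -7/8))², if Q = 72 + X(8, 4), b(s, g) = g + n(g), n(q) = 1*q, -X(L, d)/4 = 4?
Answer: 47089/16 ≈ 2943.1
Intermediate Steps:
X(L, d) = -16 (X(L, d) = -4*4 = -16)
n(q) = q
b(s, g) = 2*g (b(s, g) = g + g = 2*g)
Q = 56 (Q = 72 - 16 = 56)
(Q + b(-11, -7/8))² = (56 + 2*(-7/8))² = (56 - 7/4)² = (217/4)² = 47089/16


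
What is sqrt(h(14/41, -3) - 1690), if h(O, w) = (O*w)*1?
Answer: 2*I*sqrt(710653)/41 ≈ 41.122*I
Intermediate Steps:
h(O, w) = O*w
sqrt(h(14/41, -3) - 1690) = sqrt((14/41)*(-3) - 1690) = sqrt(-42/41 - 1690) = sqrt(-69332/41) = 2*I*sqrt(710653)/41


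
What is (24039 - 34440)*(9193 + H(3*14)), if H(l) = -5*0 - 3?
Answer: -95585190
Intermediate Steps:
H(l) = -3 (H(l) = 0 - 3 = -3)
(24039 - 34440)*(9193 + H(3*14)) = (24039 - 34440)*(9193 - 3) = -10401*9190 = -95585190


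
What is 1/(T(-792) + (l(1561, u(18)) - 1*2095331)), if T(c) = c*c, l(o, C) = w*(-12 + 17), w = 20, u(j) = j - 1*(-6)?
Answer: -1/1467967 ≈ -6.8121e-7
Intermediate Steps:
u(j) = 6 + j (u(j) = j + 6 = 6 + j)
l(o, C) = 100 (l(o, C) = 20*(-12 + 17) = 20*5 = 100)
T(c) = c²
1/(T(-792) + (l(1561, u(18)) - 1*2095331)) = 1/((-792)² + (100 - 1*2095331)) = 1/(627264 + (100 - 2095331)) = 1/(627264 - 2095231) = 1/(-1467967) = -1/1467967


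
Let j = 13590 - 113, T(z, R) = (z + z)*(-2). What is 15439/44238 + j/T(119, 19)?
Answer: -294423281/10528644 ≈ -27.964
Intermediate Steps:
T(z, R) = -4*z (T(z, R) = (2*z)*(-2) = -4*z)
j = 13477
15439/44238 + j/T(119, 19) = 15439/44238 + 13477/((-4*119)) = 15439*(1/44238) + 13477/(-476) = 15439/44238 + 13477*(-1/476) = 15439/44238 - 13477/476 = -294423281/10528644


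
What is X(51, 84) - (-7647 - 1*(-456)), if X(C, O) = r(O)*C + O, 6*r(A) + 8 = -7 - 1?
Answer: 7139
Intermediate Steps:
r(A) = -8/3 (r(A) = -4/3 + (-7 - 1)/6 = -4/3 + (1/6)*(-8) = -4/3 - 4/3 = -8/3)
X(C, O) = O - 8*C/3 (X(C, O) = -8*C/3 + O = O - 8*C/3)
X(51, 84) - (-7647 - 1*(-456)) = (84 - 8/3*51) - (-7647 - 1*(-456)) = (84 - 136) - (-7647 + 456) = -52 - 1*(-7191) = -52 + 7191 = 7139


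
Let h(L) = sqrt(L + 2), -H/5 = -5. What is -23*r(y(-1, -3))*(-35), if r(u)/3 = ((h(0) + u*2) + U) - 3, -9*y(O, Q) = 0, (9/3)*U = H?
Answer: 12880 + 2415*sqrt(2) ≈ 16295.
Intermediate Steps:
H = 25 (H = -5*(-5) = 25)
U = 25/3 (U = (1/3)*25 = 25/3 ≈ 8.3333)
y(O, Q) = 0 (y(O, Q) = -1/9*0 = 0)
h(L) = sqrt(2 + L)
r(u) = 16 + 3*sqrt(2) + 6*u (r(u) = 3*(((sqrt(2 + 0) + u*2) + 25/3) - 3) = 3*(((sqrt(2) + 2*u) + 25/3) - 3) = 3*((25/3 + sqrt(2) + 2*u) - 3) = 3*(16/3 + sqrt(2) + 2*u) = 16 + 3*sqrt(2) + 6*u)
-23*r(y(-1, -3))*(-35) = -23*(16 + 3*sqrt(2) + 6*0)*(-35) = -23*(16 + 3*sqrt(2) + 0)*(-35) = -23*(16 + 3*sqrt(2))*(-35) = (-368 - 69*sqrt(2))*(-35) = 12880 + 2415*sqrt(2)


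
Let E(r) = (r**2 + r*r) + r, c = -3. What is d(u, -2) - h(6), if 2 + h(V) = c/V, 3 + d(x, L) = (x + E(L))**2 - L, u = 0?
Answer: 75/2 ≈ 37.500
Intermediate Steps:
E(r) = r + 2*r**2 (E(r) = (r**2 + r**2) + r = 2*r**2 + r = r + 2*r**2)
d(x, L) = -3 + (x + L*(1 + 2*L))**2 - L (d(x, L) = -3 + ((x + L*(1 + 2*L))**2 - L) = -3 + (x + L*(1 + 2*L))**2 - L)
h(V) = -2 - 3/V
d(u, -2) - h(6) = (-3 + (0 - 2*(1 + 2*(-2)))**2 - 1*(-2)) - (-2 - 3/6) = (-3 + (0 - 2*(1 - 4))**2 + 2) - (-2 - 3*1/6) = (-3 + (0 - 2*(-3))**2 + 2) - (-2 - 1/2) = (-3 + (0 + 6)**2 + 2) - 1*(-5/2) = (-3 + 6**2 + 2) + 5/2 = (-3 + 36 + 2) + 5/2 = 35 + 5/2 = 75/2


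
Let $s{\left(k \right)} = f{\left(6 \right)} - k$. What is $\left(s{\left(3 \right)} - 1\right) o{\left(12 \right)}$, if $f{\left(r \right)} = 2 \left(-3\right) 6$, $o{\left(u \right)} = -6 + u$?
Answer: $-240$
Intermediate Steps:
$f{\left(r \right)} = -36$ ($f{\left(r \right)} = \left(-6\right) 6 = -36$)
$s{\left(k \right)} = -36 - k$
$\left(s{\left(3 \right)} - 1\right) o{\left(12 \right)} = \left(\left(-36 - 3\right) - 1\right) \left(-6 + 12\right) = \left(\left(-36 - 3\right) - 1\right) 6 = \left(-39 - 1\right) 6 = \left(-40\right) 6 = -240$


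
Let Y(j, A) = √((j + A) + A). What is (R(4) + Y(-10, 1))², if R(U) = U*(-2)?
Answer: 56 - 32*I*√2 ≈ 56.0 - 45.255*I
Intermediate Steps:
R(U) = -2*U
Y(j, A) = √(j + 2*A) (Y(j, A) = √((A + j) + A) = √(j + 2*A))
(R(4) + Y(-10, 1))² = (-2*4 + √(-10 + 2*1))² = (-8 + √(-10 + 2))² = (-8 + √(-8))² = (-8 + 2*I*√2)²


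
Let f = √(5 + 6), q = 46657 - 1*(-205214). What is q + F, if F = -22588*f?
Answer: 251871 - 22588*√11 ≈ 1.7696e+5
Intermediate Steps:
q = 251871 (q = 46657 + 205214 = 251871)
f = √11 ≈ 3.3166
F = -22588*√11 ≈ -74916.
q + F = 251871 - 22588*√11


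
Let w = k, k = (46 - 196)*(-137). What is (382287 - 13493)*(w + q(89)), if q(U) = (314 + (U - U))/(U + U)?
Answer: 674563686958/89 ≈ 7.5794e+9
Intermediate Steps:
k = 20550 (k = -150*(-137) = 20550)
w = 20550
q(U) = 157/U (q(U) = (314 + 0)/((2*U)) = 314*(1/(2*U)) = 157/U)
(382287 - 13493)*(w + q(89)) = (382287 - 13493)*(20550 + 157/89) = 368794*(20550 + 157*(1/89)) = 368794*(20550 + 157/89) = 368794*(1829107/89) = 674563686958/89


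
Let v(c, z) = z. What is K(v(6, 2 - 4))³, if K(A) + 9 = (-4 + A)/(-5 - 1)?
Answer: -512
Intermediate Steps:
K(A) = -25/3 - A/6 (K(A) = -9 + (-4 + A)/(-5 - 1) = -9 + (-4 + A)/(-6) = -9 + (-4 + A)*(-⅙) = -9 + (⅔ - A/6) = -25/3 - A/6)
K(v(6, 2 - 4))³ = (-25/3 - (2 - 4)/6)³ = (-25/3 - ⅙*(-2))³ = (-25/3 + ⅓)³ = (-8)³ = -512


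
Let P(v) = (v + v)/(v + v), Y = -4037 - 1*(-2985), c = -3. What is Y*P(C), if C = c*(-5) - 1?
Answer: -1052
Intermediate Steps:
Y = -1052 (Y = -4037 + 2985 = -1052)
C = 14 (C = -3*(-5) - 1 = 15 - 1 = 14)
P(v) = 1 (P(v) = (2*v)/((2*v)) = (2*v)*(1/(2*v)) = 1)
Y*P(C) = -1052*1 = -1052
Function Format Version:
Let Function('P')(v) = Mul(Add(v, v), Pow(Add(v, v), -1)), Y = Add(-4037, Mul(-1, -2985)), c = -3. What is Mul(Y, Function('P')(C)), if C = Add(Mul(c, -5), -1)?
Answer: -1052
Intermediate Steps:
Y = -1052 (Y = Add(-4037, 2985) = -1052)
C = 14 (C = Add(Mul(-3, -5), -1) = Add(15, -1) = 14)
Function('P')(v) = 1 (Function('P')(v) = Mul(Mul(2, v), Pow(Mul(2, v), -1)) = Mul(Mul(2, v), Mul(Rational(1, 2), Pow(v, -1))) = 1)
Mul(Y, Function('P')(C)) = Mul(-1052, 1) = -1052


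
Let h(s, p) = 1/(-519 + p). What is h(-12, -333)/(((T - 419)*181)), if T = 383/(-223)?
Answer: 223/14468169840 ≈ 1.5413e-8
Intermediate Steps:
T = -383/223 (T = 383*(-1/223) = -383/223 ≈ -1.7175)
h(-12, -333)/(((T - 419)*181)) = 1/((-519 - 333)*(((-383/223 - 419)*181))) = 1/((-852)*((-93820/223*181))) = -1/(852*(-16981420/223)) = -1/852*(-223/16981420) = 223/14468169840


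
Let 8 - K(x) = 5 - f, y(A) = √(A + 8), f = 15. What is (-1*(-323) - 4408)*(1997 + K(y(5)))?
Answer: -8231275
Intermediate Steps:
y(A) = √(8 + A)
K(x) = 18 (K(x) = 8 - (5 - 1*15) = 8 - (5 - 15) = 8 - 1*(-10) = 8 + 10 = 18)
(-1*(-323) - 4408)*(1997 + K(y(5))) = (-1*(-323) - 4408)*(1997 + 18) = (323 - 4408)*2015 = -4085*2015 = -8231275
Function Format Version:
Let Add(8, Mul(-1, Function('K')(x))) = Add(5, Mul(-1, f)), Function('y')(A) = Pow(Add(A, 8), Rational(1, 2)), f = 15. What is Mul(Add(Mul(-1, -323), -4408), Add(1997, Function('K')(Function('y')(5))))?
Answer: -8231275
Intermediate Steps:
Function('y')(A) = Pow(Add(8, A), Rational(1, 2))
Function('K')(x) = 18 (Function('K')(x) = Add(8, Mul(-1, Add(5, Mul(-1, 15)))) = Add(8, Mul(-1, Add(5, -15))) = Add(8, Mul(-1, -10)) = Add(8, 10) = 18)
Mul(Add(Mul(-1, -323), -4408), Add(1997, Function('K')(Function('y')(5)))) = Mul(Add(Mul(-1, -323), -4408), Add(1997, 18)) = Mul(Add(323, -4408), 2015) = Mul(-4085, 2015) = -8231275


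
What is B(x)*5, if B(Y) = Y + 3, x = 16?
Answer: 95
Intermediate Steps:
B(Y) = 3 + Y
B(x)*5 = (3 + 16)*5 = 19*5 = 95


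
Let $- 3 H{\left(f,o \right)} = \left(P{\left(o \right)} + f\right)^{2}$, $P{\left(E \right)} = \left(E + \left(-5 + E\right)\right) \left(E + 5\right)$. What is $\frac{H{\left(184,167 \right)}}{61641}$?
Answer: $- \frac{39790864}{2283} \approx -17429.0$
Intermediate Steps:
$P{\left(E \right)} = \left(-5 + 2 E\right) \left(5 + E\right)$
$H{\left(f,o \right)} = - \frac{\left(-25 + f + 2 o^{2} + 5 o\right)^{2}}{3}$ ($H{\left(f,o \right)} = - \frac{\left(\left(-25 + 2 o^{2} + 5 o\right) + f\right)^{2}}{3} = - \frac{\left(-25 + f + 2 o^{2} + 5 o\right)^{2}}{3}$)
$\frac{H{\left(184,167 \right)}}{61641} = \frac{\left(- \frac{1}{3}\right) \left(-25 + 184 + 2 \cdot 167^{2} + 5 \cdot 167\right)^{2}}{61641} = - \frac{\left(-25 + 184 + 2 \cdot 27889 + 835\right)^{2}}{3} \cdot \frac{1}{61641} = - \frac{\left(-25 + 184 + 55778 + 835\right)^{2}}{3} \cdot \frac{1}{61641} = - \frac{56772^{2}}{3} \cdot \frac{1}{61641} = \left(- \frac{1}{3}\right) 3223059984 \cdot \frac{1}{61641} = \left(-1074353328\right) \frac{1}{61641} = - \frac{39790864}{2283}$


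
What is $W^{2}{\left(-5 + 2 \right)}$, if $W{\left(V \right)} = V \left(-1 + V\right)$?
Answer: $144$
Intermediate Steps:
$W^{2}{\left(-5 + 2 \right)} = \left(\left(-5 + 2\right) \left(-1 + \left(-5 + 2\right)\right)\right)^{2} = \left(- 3 \left(-1 - 3\right)\right)^{2} = \left(\left(-3\right) \left(-4\right)\right)^{2} = 12^{2} = 144$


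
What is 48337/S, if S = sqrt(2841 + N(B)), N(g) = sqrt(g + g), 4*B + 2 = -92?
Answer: 48337/sqrt(2841 + I*sqrt(47)) ≈ 906.87 - 1.0942*I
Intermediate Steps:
B = -47/2 (B = -1/2 + (1/4)*(-92) = -1/2 - 23 = -47/2 ≈ -23.500)
N(g) = sqrt(2)*sqrt(g) (N(g) = sqrt(2*g) = sqrt(2)*sqrt(g))
S = sqrt(2841 + I*sqrt(47)) (S = sqrt(2841 + sqrt(2)*sqrt(-47/2)) = sqrt(2841 + sqrt(2)*(I*sqrt(94)/2)) = sqrt(2841 + I*sqrt(47)) ≈ 53.301 + 0.06431*I)
48337/S = 48337/(sqrt(2841 + I*sqrt(47))) = 48337/sqrt(2841 + I*sqrt(47))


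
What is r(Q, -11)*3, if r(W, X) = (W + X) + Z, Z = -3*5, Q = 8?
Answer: -54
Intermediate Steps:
Z = -15
r(W, X) = -15 + W + X (r(W, X) = (W + X) - 15 = -15 + W + X)
r(Q, -11)*3 = (-15 + 8 - 11)*3 = -18*3 = -54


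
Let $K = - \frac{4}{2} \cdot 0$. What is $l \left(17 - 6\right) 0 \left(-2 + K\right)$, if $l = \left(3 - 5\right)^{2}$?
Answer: $0$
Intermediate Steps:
$K = 0$ ($K = \left(-4\right) \frac{1}{2} \cdot 0 = \left(-2\right) 0 = 0$)
$l = 4$ ($l = \left(-2\right)^{2} = 4$)
$l \left(17 - 6\right) 0 \left(-2 + K\right) = 4 \left(17 - 6\right) 0 \left(-2 + 0\right) = 4 \cdot 11 \cdot 0 \left(-2\right) = 4 \cdot 11 \cdot 0 = 4 \cdot 0 = 0$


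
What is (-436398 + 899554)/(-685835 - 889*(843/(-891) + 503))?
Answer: -137557332/336251785 ≈ -0.40909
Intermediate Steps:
(-436398 + 899554)/(-685835 - 889*(843/(-891) + 503)) = 463156/(-685835 - 889*(843*(-1/891) + 503)) = 463156/(-685835 - 889*(-281/297 + 503)) = 463156/(-685835 - 889*149110/297) = 463156/(-685835 - 132558790/297) = 463156/(-336251785/297) = 463156*(-297/336251785) = -137557332/336251785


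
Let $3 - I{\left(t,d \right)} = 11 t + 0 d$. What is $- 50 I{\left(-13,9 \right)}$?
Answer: $-7300$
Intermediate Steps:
$I{\left(t,d \right)} = 3 - 11 t$ ($I{\left(t,d \right)} = 3 - \left(11 t + 0 d\right) = 3 - \left(11 t + 0\right) = 3 - 11 t$)
$- 50 I{\left(-13,9 \right)} = - 50 \left(3 - -143\right) = - 50 \left(3 + 143\right) = \left(-50\right) 146 = -7300$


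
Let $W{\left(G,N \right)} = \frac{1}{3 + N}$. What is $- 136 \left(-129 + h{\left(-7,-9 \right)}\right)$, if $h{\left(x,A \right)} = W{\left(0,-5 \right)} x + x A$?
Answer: $8500$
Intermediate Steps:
$h{\left(x,A \right)} = - \frac{x}{2} + A x$ ($h{\left(x,A \right)} = \frac{x}{3 - 5} + x A = \frac{x}{-2} + A x = - \frac{x}{2} + A x$)
$- 136 \left(-129 + h{\left(-7,-9 \right)}\right) = - 136 \left(-129 - 7 \left(- \frac{1}{2} - 9\right)\right) = - 136 \left(-129 - - \frac{133}{2}\right) = - 136 \left(-129 + \frac{133}{2}\right) = \left(-136\right) \left(- \frac{125}{2}\right) = 8500$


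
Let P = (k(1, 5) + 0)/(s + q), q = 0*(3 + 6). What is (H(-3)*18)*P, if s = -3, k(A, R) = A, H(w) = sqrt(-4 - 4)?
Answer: -12*I*sqrt(2) ≈ -16.971*I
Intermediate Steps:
H(w) = 2*I*sqrt(2) (H(w) = sqrt(-8) = 2*I*sqrt(2))
q = 0 (q = 0*9 = 0)
P = -1/3 (P = (1 + 0)/(-3 + 0) = 1/(-3) = 1*(-1/3) = -1/3 ≈ -0.33333)
(H(-3)*18)*P = ((2*I*sqrt(2))*18)*(-1/3) = (36*I*sqrt(2))*(-1/3) = -12*I*sqrt(2)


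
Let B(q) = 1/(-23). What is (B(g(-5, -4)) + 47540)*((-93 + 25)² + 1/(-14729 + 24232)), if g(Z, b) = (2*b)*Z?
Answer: 48046878833787/218569 ≈ 2.1982e+8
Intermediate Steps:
g(Z, b) = 2*Z*b
B(q) = -1/23
(B(g(-5, -4)) + 47540)*((-93 + 25)² + 1/(-14729 + 24232)) = (-1/23 + 47540)*((-93 + 25)² + 1/(-14729 + 24232)) = 1093419*((-68)² + 1/9503)/23 = 1093419*(4624 + 1/9503)/23 = (1093419/23)*(43941873/9503) = 48046878833787/218569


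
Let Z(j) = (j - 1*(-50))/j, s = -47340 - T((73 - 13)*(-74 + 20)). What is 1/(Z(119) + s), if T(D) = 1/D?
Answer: -385560/18251862721 ≈ -2.1124e-5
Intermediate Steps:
s = -153381599/3240 (s = -47340 - 1/((73 - 13)*(-74 + 20)) = -47340 - 1/(60*(-54)) = -47340 - 1/(-3240) = -47340 - 1*(-1/3240) = -47340 + 1/3240 = -153381599/3240 ≈ -47340.)
Z(j) = (50 + j)/j (Z(j) = (j + 50)/j = (50 + j)/j)
1/(Z(119) + s) = 1/((50 + 119)/119 - 153381599/3240) = 1/((1/119)*169 - 153381599/3240) = 1/(169/119 - 153381599/3240) = 1/(-18251862721/385560) = -385560/18251862721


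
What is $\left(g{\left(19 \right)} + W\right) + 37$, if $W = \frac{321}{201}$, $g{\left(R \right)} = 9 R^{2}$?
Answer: $\frac{220269}{67} \approx 3287.6$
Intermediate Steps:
$W = \frac{107}{67}$ ($W = 321 \cdot \frac{1}{201} = \frac{107}{67} \approx 1.597$)
$\left(g{\left(19 \right)} + W\right) + 37 = \left(9 \cdot 19^{2} + \frac{107}{67}\right) + 37 = \left(9 \cdot 361 + \frac{107}{67}\right) + 37 = \left(3249 + \frac{107}{67}\right) + 37 = \frac{217790}{67} + 37 = \frac{220269}{67}$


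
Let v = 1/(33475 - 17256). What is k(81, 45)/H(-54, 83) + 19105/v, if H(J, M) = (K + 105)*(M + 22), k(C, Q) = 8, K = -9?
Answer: 390428633701/1260 ≈ 3.0986e+8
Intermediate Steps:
H(J, M) = 2112 + 96*M (H(J, M) = (-9 + 105)*(M + 22) = 96*(22 + M) = 2112 + 96*M)
v = 1/16219 ≈ 6.1656e-5
k(81, 45)/H(-54, 83) + 19105/v = 8/(2112 + 96*83) + 19105/(1/16219) = 8/(2112 + 7968) + 19105*16219 = 8/10080 + 309863995 = 8*(1/10080) + 309863995 = 1/1260 + 309863995 = 390428633701/1260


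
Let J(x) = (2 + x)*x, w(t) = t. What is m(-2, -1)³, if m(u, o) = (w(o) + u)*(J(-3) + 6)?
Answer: -19683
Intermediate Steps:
J(x) = x*(2 + x)
m(u, o) = 9*o + 9*u (m(u, o) = (o + u)*(-3*(2 - 3) + 6) = (o + u)*(-3*(-1) + 6) = (o + u)*(3 + 6) = (o + u)*9 = 9*o + 9*u)
m(-2, -1)³ = (9*(-1) + 9*(-2))³ = (-9 - 18)³ = (-27)³ = -19683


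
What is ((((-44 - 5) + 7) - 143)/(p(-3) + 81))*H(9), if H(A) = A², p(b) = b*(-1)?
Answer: -4995/28 ≈ -178.39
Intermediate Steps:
p(b) = -b
((((-44 - 5) + 7) - 143)/(p(-3) + 81))*H(9) = ((((-44 - 5) + 7) - 143)/(-1*(-3) + 81))*9² = (((-49 + 7) - 143)/(3 + 81))*81 = ((-42 - 143)/84)*81 = -185*1/84*81 = -185/84*81 = -4995/28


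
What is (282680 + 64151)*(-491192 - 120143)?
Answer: -212029929385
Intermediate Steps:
(282680 + 64151)*(-491192 - 120143) = 346831*(-611335) = -212029929385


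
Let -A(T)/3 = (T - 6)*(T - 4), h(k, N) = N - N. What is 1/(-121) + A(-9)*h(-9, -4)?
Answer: -1/121 ≈ -0.0082645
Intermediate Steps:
h(k, N) = 0
A(T) = -3*(-6 + T)*(-4 + T) (A(T) = -3*(T - 6)*(T - 4) = -3*(-6 + T)*(-4 + T))
1/(-121) + A(-9)*h(-9, -4) = 1/(-121) + (-72 - 3*(-9)**2 + 30*(-9))*0 = -1/121 + (-72 - 3*81 - 270)*0 = -1/121 + (-72 - 243 - 270)*0 = -1/121 - 585*0 = -1/121 + 0 = -1/121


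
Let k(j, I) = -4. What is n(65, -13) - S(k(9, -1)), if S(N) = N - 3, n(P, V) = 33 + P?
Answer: 105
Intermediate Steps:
S(N) = -3 + N
n(65, -13) - S(k(9, -1)) = (33 + 65) - (-3 - 4) = 98 - 1*(-7) = 98 + 7 = 105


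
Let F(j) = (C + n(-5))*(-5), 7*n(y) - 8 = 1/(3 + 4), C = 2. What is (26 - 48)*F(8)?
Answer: 17050/49 ≈ 347.96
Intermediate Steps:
n(y) = 57/49 (n(y) = 8/7 + 1/(7*(3 + 4)) = 8/7 + (1/7)/7 = 8/7 + (1/7)*(1/7) = 8/7 + 1/49 = 57/49)
F(j) = -775/49 (F(j) = (2 + 57/49)*(-5) = (155/49)*(-5) = -775/49)
(26 - 48)*F(8) = (26 - 48)*(-775/49) = -22*(-775/49) = 17050/49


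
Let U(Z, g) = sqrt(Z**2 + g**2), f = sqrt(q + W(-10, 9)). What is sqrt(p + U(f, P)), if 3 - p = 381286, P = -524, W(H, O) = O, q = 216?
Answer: sqrt(-381283 + sqrt(274801)) ≈ 617.06*I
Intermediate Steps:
p = -381283 (p = 3 - 1*381286 = 3 - 381286 = -381283)
f = 15 (f = sqrt(216 + 9) = sqrt(225) = 15)
sqrt(p + U(f, P)) = sqrt(-381283 + sqrt(15**2 + (-524)**2)) = sqrt(-381283 + sqrt(225 + 274576)) = sqrt(-381283 + sqrt(274801))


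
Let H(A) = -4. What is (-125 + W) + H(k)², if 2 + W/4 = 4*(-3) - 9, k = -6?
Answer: -201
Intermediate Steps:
W = -92 (W = -8 + 4*(4*(-3) - 9) = -8 + 4*(-12 - 9) = -8 + 4*(-21) = -8 - 84 = -92)
(-125 + W) + H(k)² = (-125 - 92) + (-4)² = -217 + 16 = -201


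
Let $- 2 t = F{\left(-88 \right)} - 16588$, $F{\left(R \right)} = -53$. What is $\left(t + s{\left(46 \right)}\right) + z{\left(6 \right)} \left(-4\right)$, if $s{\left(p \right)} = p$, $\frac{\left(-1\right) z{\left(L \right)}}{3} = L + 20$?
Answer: $\frac{17357}{2} \approx 8678.5$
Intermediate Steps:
$z{\left(L \right)} = -60 - 3 L$ ($z{\left(L \right)} = - 3 \left(L + 20\right) = - 3 \left(20 + L\right) = -60 - 3 L$)
$t = \frac{16641}{2}$ ($t = - \frac{-53 - 16588}{2} = \left(- \frac{1}{2}\right) \left(-16641\right) = \frac{16641}{2} \approx 8320.5$)
$\left(t + s{\left(46 \right)}\right) + z{\left(6 \right)} \left(-4\right) = \left(\frac{16641}{2} + 46\right) + \left(-60 - 18\right) \left(-4\right) = \frac{16733}{2} + \left(-60 - 18\right) \left(-4\right) = \frac{16733}{2} - -312 = \frac{16733}{2} + 312 = \frac{17357}{2}$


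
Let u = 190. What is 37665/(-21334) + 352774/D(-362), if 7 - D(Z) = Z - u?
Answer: 7505025781/11925706 ≈ 629.32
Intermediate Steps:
D(Z) = 197 - Z (D(Z) = 7 - (Z - 1*190) = 7 - (Z - 190) = 7 - (-190 + Z) = 7 + (190 - Z) = 197 - Z)
37665/(-21334) + 352774/D(-362) = 37665/(-21334) + 352774/(197 - 1*(-362)) = 37665*(-1/21334) + 352774/(197 + 362) = -37665/21334 + 352774/559 = 7505025781/11925706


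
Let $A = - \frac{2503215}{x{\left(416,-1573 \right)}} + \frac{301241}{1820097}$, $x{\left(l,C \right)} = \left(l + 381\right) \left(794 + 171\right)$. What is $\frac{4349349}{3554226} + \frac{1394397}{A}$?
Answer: $- \frac{12847443327251344460453}{28462822019268845} \approx -4.5138 \cdot 10^{5}$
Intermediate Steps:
$x{\left(l,C \right)} = 367665 + 965 l$ ($x{\left(l,C \right)} = \left(381 + l\right) 965 = 367665 + 965 l$)
$A = - \frac{864881630510}{279969140637}$ ($A = - \frac{2503215}{367665 + 965 \cdot 416} + \frac{301241}{1820097} = - \frac{2503215}{367665 + 401440} + 301241 \cdot \frac{1}{1820097} = - \frac{2503215}{769105} + \frac{301241}{1820097} = \left(-2503215\right) \frac{1}{769105} + \frac{301241}{1820097} = - \frac{500643}{153821} + \frac{301241}{1820097} = - \frac{864881630510}{279969140637} \approx -3.0892$)
$\frac{4349349}{3554226} + \frac{1394397}{A} = \frac{4349349}{3554226} + \frac{1394397}{- \frac{864881630510}{279969140637}} = 4349349 \cdot \frac{1}{3554226} + 1394397 \left(- \frac{279969140637}{864881630510}\right) = \frac{161087}{131638} - \frac{390388129796810889}{864881630510} = - \frac{12847443327251344460453}{28462822019268845}$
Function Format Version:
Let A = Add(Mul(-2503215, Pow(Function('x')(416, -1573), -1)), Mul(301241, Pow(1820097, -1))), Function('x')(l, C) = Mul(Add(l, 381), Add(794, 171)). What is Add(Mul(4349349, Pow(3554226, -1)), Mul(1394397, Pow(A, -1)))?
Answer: Rational(-12847443327251344460453, 28462822019268845) ≈ -4.5138e+5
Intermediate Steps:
Function('x')(l, C) = Add(367665, Mul(965, l)) (Function('x')(l, C) = Mul(Add(381, l), 965) = Add(367665, Mul(965, l)))
A = Rational(-864881630510, 279969140637) (A = Add(Mul(-2503215, Pow(Add(367665, Mul(965, 416)), -1)), Mul(301241, Pow(1820097, -1))) = Add(Mul(-2503215, Pow(Add(367665, 401440), -1)), Mul(301241, Rational(1, 1820097))) = Add(Mul(-2503215, Pow(769105, -1)), Rational(301241, 1820097)) = Add(Mul(-2503215, Rational(1, 769105)), Rational(301241, 1820097)) = Add(Rational(-500643, 153821), Rational(301241, 1820097)) = Rational(-864881630510, 279969140637) ≈ -3.0892)
Add(Mul(4349349, Pow(3554226, -1)), Mul(1394397, Pow(A, -1))) = Add(Mul(4349349, Pow(3554226, -1)), Mul(1394397, Pow(Rational(-864881630510, 279969140637), -1))) = Add(Mul(4349349, Rational(1, 3554226)), Mul(1394397, Rational(-279969140637, 864881630510))) = Add(Rational(161087, 131638), Rational(-390388129796810889, 864881630510)) = Rational(-12847443327251344460453, 28462822019268845)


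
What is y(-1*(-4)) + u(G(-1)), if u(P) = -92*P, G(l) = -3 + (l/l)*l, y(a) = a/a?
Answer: 369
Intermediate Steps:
y(a) = 1
G(l) = -3 + l (G(l) = -3 + 1*l = -3 + l)
y(-1*(-4)) + u(G(-1)) = 1 - 92*(-3 - 1) = 1 - 92*(-4) = 1 + 368 = 369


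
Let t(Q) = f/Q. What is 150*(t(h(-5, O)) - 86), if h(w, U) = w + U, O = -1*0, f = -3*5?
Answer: -12450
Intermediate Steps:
f = -15
O = 0
h(w, U) = U + w
t(Q) = -15/Q
150*(t(h(-5, O)) - 86) = 150*(-15/(0 - 5) - 86) = 150*(-15/(-5) - 86) = 150*(-15*(-⅕) - 86) = 150*(3 - 86) = 150*(-83) = -12450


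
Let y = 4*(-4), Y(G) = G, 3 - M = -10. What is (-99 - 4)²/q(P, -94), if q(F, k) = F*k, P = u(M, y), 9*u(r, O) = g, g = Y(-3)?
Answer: 31827/94 ≈ 338.58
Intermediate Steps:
M = 13 (M = 3 - 1*(-10) = 3 + 10 = 13)
g = -3
y = -16
u(r, O) = -⅓ (u(r, O) = (⅑)*(-3) = -⅓)
P = -⅓ ≈ -0.33333
(-99 - 4)²/q(P, -94) = (-99 - 4)²/((-⅓*(-94))) = (-103)²/(94/3) = 10609*(3/94) = 31827/94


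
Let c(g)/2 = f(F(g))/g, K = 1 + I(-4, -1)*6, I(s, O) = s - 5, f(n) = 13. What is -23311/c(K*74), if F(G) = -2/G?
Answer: 45712871/13 ≈ 3.5164e+6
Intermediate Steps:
I(s, O) = -5 + s
K = -53 (K = 1 + (-5 - 4)*6 = 1 - 9*6 = 1 - 54 = -53)
c(g) = 26/g (c(g) = 2*(13/g) = 26/g)
-23311/c(K*74) = -23311/(26/((-53*74))) = -23311/(26/(-3922)) = -23311/(26*(-1/3922)) = -23311/(-13/1961) = -23311*(-1961/13) = 45712871/13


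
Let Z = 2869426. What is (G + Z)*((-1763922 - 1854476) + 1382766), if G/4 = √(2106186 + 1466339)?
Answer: -6414980587232 - 491839040*√1181 ≈ -6.4319e+12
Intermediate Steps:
G = 220*√1181 (G = 4*√(2106186 + 1466339) = 4*√3572525 = 4*(55*√1181) = 220*√1181 ≈ 7560.5)
(G + Z)*((-1763922 - 1854476) + 1382766) = (220*√1181 + 2869426)*((-1763922 - 1854476) + 1382766) = (2869426 + 220*√1181)*(-3618398 + 1382766) = (2869426 + 220*√1181)*(-2235632) = -6414980587232 - 491839040*√1181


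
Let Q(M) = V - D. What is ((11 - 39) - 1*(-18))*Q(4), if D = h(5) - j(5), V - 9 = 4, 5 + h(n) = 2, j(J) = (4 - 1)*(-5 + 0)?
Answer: -10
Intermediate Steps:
j(J) = -15 (j(J) = 3*(-5) = -15)
h(n) = -3 (h(n) = -5 + 2 = -3)
V = 13 (V = 9 + 4 = 13)
D = 12 (D = -3 - 1*(-15) = -3 + 15 = 12)
Q(M) = 1 (Q(M) = 13 - 1*12 = 13 - 12 = 1)
((11 - 39) - 1*(-18))*Q(4) = ((11 - 39) - 1*(-18))*1 = (-28 + 18)*1 = -10*1 = -10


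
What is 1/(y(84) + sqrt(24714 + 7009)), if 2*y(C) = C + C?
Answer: -84/24667 + sqrt(31723)/24667 ≈ 0.0038152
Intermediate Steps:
y(C) = C (y(C) = (C + C)/2 = (2*C)/2 = C)
1/(y(84) + sqrt(24714 + 7009)) = 1/(84 + sqrt(24714 + 7009)) = 1/(84 + sqrt(31723))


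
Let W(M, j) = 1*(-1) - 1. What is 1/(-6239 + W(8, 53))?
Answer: -1/6241 ≈ -0.00016023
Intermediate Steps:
W(M, j) = -2 (W(M, j) = -1 - 1 = -2)
1/(-6239 + W(8, 53)) = 1/(-6239 - 2) = 1/(-6241) = -1/6241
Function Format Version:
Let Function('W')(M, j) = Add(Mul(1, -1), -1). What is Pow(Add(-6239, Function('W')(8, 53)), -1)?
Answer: Rational(-1, 6241) ≈ -0.00016023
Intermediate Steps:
Function('W')(M, j) = -2 (Function('W')(M, j) = Add(-1, -1) = -2)
Pow(Add(-6239, Function('W')(8, 53)), -1) = Pow(Add(-6239, -2), -1) = Pow(-6241, -1) = Rational(-1, 6241)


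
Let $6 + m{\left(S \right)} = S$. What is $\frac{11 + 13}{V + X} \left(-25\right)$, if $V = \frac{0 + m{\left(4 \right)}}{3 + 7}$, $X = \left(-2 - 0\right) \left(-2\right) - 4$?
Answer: $3000$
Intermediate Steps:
$m{\left(S \right)} = -6 + S$
$X = 0$ ($X = \left(-2 + 0\right) \left(-2\right) - 4 = \left(-2\right) \left(-2\right) - 4 = 4 - 4 = 0$)
$V = - \frac{1}{5}$ ($V = \frac{0 + \left(-6 + 4\right)}{3 + 7} = \frac{0 - 2}{10} = \left(-2\right) \frac{1}{10} = - \frac{1}{5} \approx -0.2$)
$\frac{11 + 13}{V + X} \left(-25\right) = \frac{11 + 13}{- \frac{1}{5} + 0} \left(-25\right) = \frac{24}{- \frac{1}{5}} \left(-25\right) = 24 \left(-5\right) \left(-25\right) = \left(-120\right) \left(-25\right) = 3000$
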